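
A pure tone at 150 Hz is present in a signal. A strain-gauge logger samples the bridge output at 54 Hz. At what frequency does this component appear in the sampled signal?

150 Hz mod fs = 42 Hz.
42 Hz > fs/2 = 27 Hz, folds to fs − 42 Hz = 12 Hz.

12 Hz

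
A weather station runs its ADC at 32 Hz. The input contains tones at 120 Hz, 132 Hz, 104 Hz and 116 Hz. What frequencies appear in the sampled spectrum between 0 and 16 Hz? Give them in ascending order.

4 Hz, 8 Hz, 12 Hz

fs/2 = 16 Hz.
120 Hz mod fs = 24 Hz.
24 Hz > fs/2 = 16 Hz, folds to fs − 24 Hz = 8 Hz.
132 Hz mod fs = 4 Hz.
4 Hz ≤ fs/2 = 16 Hz, appears at 4 Hz.
104 Hz mod fs = 8 Hz.
8 Hz ≤ fs/2 = 16 Hz, appears at 8 Hz.
116 Hz mod fs = 20 Hz.
20 Hz > fs/2 = 16 Hz, folds to fs − 20 Hz = 12 Hz.
Distinct values: {4 Hz, 8 Hz, 12 Hz}.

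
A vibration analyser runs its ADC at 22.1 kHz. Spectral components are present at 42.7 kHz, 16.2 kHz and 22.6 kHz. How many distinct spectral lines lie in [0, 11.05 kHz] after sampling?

fs/2 = 11.05 kHz.
42.7 kHz mod fs = 20.6 kHz.
20.6 kHz > fs/2 = 11.05 kHz, folds to fs − 20.6 kHz = 1.5 kHz.
16.2 kHz > fs/2 = 11.05 kHz, folds to fs − 16.2 kHz = 5.9 kHz.
22.6 kHz mod fs = 0.5 kHz.
0.5 kHz ≤ fs/2 = 11.05 kHz, appears at 0.5 kHz.
Distinct values: {0.5 kHz, 1.5 kHz, 5.9 kHz} → 3.

3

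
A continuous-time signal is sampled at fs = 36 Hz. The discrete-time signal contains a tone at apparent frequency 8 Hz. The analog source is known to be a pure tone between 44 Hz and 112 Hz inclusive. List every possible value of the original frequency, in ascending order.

Frequencies that alias to 8 Hz are k·fs ± 8 Hz for integer k ≥ 0.
k=0: 8 Hz.
k=1: 28 Hz, 44 Hz.
k=2: 64 Hz, 80 Hz.
k=3: 100 Hz, 116 Hz.
k=4: 136 Hz, 152 Hz.
Within [44 Hz, 112 Hz]: 44 Hz, 64 Hz, 80 Hz, 100 Hz.

44 Hz, 64 Hz, 80 Hz, 100 Hz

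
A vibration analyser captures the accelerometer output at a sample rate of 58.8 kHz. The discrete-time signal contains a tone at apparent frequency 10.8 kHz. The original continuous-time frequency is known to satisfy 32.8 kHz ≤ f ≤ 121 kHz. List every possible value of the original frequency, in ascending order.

Frequencies that alias to 10.8 kHz are k·fs ± 10.8 kHz for integer k ≥ 0.
k=0: 10.8 kHz.
k=1: 48 kHz, 69.6 kHz.
k=2: 106.8 kHz, 128.4 kHz.
k=3: 165.6 kHz, 187.2 kHz.
Within [32.8 kHz, 121 kHz]: 48 kHz, 69.6 kHz, 106.8 kHz.

48 kHz, 69.6 kHz, 106.8 kHz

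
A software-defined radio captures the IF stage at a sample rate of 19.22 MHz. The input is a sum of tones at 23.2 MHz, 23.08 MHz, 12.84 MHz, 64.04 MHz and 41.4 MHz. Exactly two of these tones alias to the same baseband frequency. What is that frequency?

fs/2 = 9.61 MHz.
23.2 MHz mod fs = 3.98 MHz.
3.98 MHz ≤ fs/2 = 9.61 MHz, appears at 3.98 MHz.
23.08 MHz mod fs = 3.86 MHz.
3.86 MHz ≤ fs/2 = 9.61 MHz, appears at 3.86 MHz.
12.84 MHz > fs/2 = 9.61 MHz, folds to fs − 12.84 MHz = 6.38 MHz.
64.04 MHz mod fs = 6.38 MHz.
6.38 MHz ≤ fs/2 = 9.61 MHz, appears at 6.38 MHz.
41.4 MHz mod fs = 2.96 MHz.
2.96 MHz ≤ fs/2 = 9.61 MHz, appears at 2.96 MHz.
12.84 MHz and 64.04 MHz both map to 6.38 MHz.

6.38 MHz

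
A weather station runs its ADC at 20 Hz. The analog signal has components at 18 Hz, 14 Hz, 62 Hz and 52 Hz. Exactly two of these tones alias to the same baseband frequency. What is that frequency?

2 Hz

fs/2 = 10 Hz.
18 Hz > fs/2 = 10 Hz, folds to fs − 18 Hz = 2 Hz.
14 Hz > fs/2 = 10 Hz, folds to fs − 14 Hz = 6 Hz.
62 Hz mod fs = 2 Hz.
2 Hz ≤ fs/2 = 10 Hz, appears at 2 Hz.
52 Hz mod fs = 12 Hz.
12 Hz > fs/2 = 10 Hz, folds to fs − 12 Hz = 8 Hz.
18 Hz and 62 Hz both map to 2 Hz.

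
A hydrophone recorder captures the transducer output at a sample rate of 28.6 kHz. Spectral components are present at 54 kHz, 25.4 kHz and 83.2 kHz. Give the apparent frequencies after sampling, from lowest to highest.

fs/2 = 14.3 kHz.
54 kHz mod fs = 25.4 kHz.
25.4 kHz > fs/2 = 14.3 kHz, folds to fs − 25.4 kHz = 3.2 kHz.
25.4 kHz > fs/2 = 14.3 kHz, folds to fs − 25.4 kHz = 3.2 kHz.
83.2 kHz mod fs = 26 kHz.
26 kHz > fs/2 = 14.3 kHz, folds to fs − 26 kHz = 2.6 kHz.
Distinct values: {2.6 kHz, 3.2 kHz}.

2.6 kHz, 3.2 kHz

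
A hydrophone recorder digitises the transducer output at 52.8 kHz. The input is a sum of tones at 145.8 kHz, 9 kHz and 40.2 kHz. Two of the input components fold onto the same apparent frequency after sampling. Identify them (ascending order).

fs/2 = 26.4 kHz.
145.8 kHz mod fs = 40.2 kHz.
40.2 kHz > fs/2 = 26.4 kHz, folds to fs − 40.2 kHz = 12.6 kHz.
9 kHz ≤ fs/2 = 26.4 kHz, passes unchanged.
40.2 kHz > fs/2 = 26.4 kHz, folds to fs − 40.2 kHz = 12.6 kHz.
40.2 kHz and 145.8 kHz both map to 12.6 kHz.

40.2 kHz, 145.8 kHz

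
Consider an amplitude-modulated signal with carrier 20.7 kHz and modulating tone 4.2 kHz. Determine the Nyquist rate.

49.8 kHz

AM sidebands sit at fc ± fm = 16.5 kHz and 24.9 kHz.
Highest-frequency component: 24.9 kHz.
Nyquist rate = 2 × 24.9 kHz = 49.8 kHz.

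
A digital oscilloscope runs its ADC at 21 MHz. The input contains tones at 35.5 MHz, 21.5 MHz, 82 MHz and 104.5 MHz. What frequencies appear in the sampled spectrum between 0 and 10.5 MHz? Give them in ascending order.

fs/2 = 10.5 MHz.
35.5 MHz mod fs = 14.5 MHz.
14.5 MHz > fs/2 = 10.5 MHz, folds to fs − 14.5 MHz = 6.5 MHz.
21.5 MHz mod fs = 0.5 MHz.
0.5 MHz ≤ fs/2 = 10.5 MHz, appears at 0.5 MHz.
82 MHz mod fs = 19 MHz.
19 MHz > fs/2 = 10.5 MHz, folds to fs − 19 MHz = 2 MHz.
104.5 MHz mod fs = 20.5 MHz.
20.5 MHz > fs/2 = 10.5 MHz, folds to fs − 20.5 MHz = 0.5 MHz.
Distinct values: {0.5 MHz, 2 MHz, 6.5 MHz}.

0.5 MHz, 2 MHz, 6.5 MHz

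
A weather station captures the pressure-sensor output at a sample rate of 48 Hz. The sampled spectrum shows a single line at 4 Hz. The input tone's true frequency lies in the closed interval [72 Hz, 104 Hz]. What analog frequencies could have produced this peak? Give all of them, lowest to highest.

Frequencies that alias to 4 Hz are k·fs ± 4 Hz for integer k ≥ 0.
k=0: 4 Hz.
k=1: 44 Hz, 52 Hz.
k=2: 92 Hz, 100 Hz.
k=3: 140 Hz, 148 Hz.
Within [72 Hz, 104 Hz]: 92 Hz, 100 Hz.

92 Hz, 100 Hz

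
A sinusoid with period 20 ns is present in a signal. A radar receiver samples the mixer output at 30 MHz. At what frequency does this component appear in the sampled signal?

T = 20 ns → f = 1/T = 50 MHz.
50 MHz mod fs = 20 MHz.
20 MHz > fs/2 = 15 MHz, folds to fs − 20 MHz = 10 MHz.

10 MHz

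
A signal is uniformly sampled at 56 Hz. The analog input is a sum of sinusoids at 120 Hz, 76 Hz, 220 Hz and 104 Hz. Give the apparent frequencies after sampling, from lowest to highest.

4 Hz, 8 Hz, 20 Hz

fs/2 = 28 Hz.
120 Hz mod fs = 8 Hz.
8 Hz ≤ fs/2 = 28 Hz, appears at 8 Hz.
76 Hz mod fs = 20 Hz.
20 Hz ≤ fs/2 = 28 Hz, appears at 20 Hz.
220 Hz mod fs = 52 Hz.
52 Hz > fs/2 = 28 Hz, folds to fs − 52 Hz = 4 Hz.
104 Hz mod fs = 48 Hz.
48 Hz > fs/2 = 28 Hz, folds to fs − 48 Hz = 8 Hz.
Distinct values: {4 Hz, 8 Hz, 20 Hz}.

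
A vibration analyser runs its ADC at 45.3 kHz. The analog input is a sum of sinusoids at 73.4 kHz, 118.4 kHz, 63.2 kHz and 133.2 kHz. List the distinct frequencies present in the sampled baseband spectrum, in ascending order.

fs/2 = 22.65 kHz.
73.4 kHz mod fs = 28.1 kHz.
28.1 kHz > fs/2 = 22.65 kHz, folds to fs − 28.1 kHz = 17.2 kHz.
118.4 kHz mod fs = 27.8 kHz.
27.8 kHz > fs/2 = 22.65 kHz, folds to fs − 27.8 kHz = 17.5 kHz.
63.2 kHz mod fs = 17.9 kHz.
17.9 kHz ≤ fs/2 = 22.65 kHz, appears at 17.9 kHz.
133.2 kHz mod fs = 42.6 kHz.
42.6 kHz > fs/2 = 22.65 kHz, folds to fs − 42.6 kHz = 2.7 kHz.
Distinct values: {2.7 kHz, 17.2 kHz, 17.5 kHz, 17.9 kHz}.

2.7 kHz, 17.2 kHz, 17.5 kHz, 17.9 kHz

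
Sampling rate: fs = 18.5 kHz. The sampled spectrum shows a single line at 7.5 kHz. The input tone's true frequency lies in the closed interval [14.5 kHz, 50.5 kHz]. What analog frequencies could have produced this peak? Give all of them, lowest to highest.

26 kHz, 29.5 kHz, 44.5 kHz, 48 kHz

Frequencies that alias to 7.5 kHz are k·fs ± 7.5 kHz for integer k ≥ 0.
k=0: 7.5 kHz.
k=1: 11 kHz, 26 kHz.
k=2: 29.5 kHz, 44.5 kHz.
k=3: 48 kHz, 63 kHz.
k=4: 66.5 kHz, 81.5 kHz.
Within [14.5 kHz, 50.5 kHz]: 26 kHz, 29.5 kHz, 44.5 kHz, 48 kHz.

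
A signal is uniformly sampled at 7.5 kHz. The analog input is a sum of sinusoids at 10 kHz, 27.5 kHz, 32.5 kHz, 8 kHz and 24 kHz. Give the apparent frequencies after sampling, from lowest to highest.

fs/2 = 3.75 kHz.
10 kHz mod fs = 2.5 kHz.
2.5 kHz ≤ fs/2 = 3.75 kHz, appears at 2.5 kHz.
27.5 kHz mod fs = 5 kHz.
5 kHz > fs/2 = 3.75 kHz, folds to fs − 5 kHz = 2.5 kHz.
32.5 kHz mod fs = 2.5 kHz.
2.5 kHz ≤ fs/2 = 3.75 kHz, appears at 2.5 kHz.
8 kHz mod fs = 0.5 kHz.
0.5 kHz ≤ fs/2 = 3.75 kHz, appears at 0.5 kHz.
24 kHz mod fs = 1.5 kHz.
1.5 kHz ≤ fs/2 = 3.75 kHz, appears at 1.5 kHz.
Distinct values: {0.5 kHz, 1.5 kHz, 2.5 kHz}.

0.5 kHz, 1.5 kHz, 2.5 kHz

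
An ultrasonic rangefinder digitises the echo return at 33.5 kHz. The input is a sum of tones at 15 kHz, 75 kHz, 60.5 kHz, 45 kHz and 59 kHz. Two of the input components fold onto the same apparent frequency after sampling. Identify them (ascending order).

fs/2 = 16.75 kHz.
15 kHz ≤ fs/2 = 16.75 kHz, passes unchanged.
75 kHz mod fs = 8 kHz.
8 kHz ≤ fs/2 = 16.75 kHz, appears at 8 kHz.
60.5 kHz mod fs = 27 kHz.
27 kHz > fs/2 = 16.75 kHz, folds to fs − 27 kHz = 6.5 kHz.
45 kHz mod fs = 11.5 kHz.
11.5 kHz ≤ fs/2 = 16.75 kHz, appears at 11.5 kHz.
59 kHz mod fs = 25.5 kHz.
25.5 kHz > fs/2 = 16.75 kHz, folds to fs − 25.5 kHz = 8 kHz.
59 kHz and 75 kHz both map to 8 kHz.

59 kHz, 75 kHz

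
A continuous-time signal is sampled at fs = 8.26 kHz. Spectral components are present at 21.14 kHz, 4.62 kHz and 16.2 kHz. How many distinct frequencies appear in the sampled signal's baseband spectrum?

2

fs/2 = 4.13 kHz.
21.14 kHz mod fs = 4.62 kHz.
4.62 kHz > fs/2 = 4.13 kHz, folds to fs − 4.62 kHz = 3.64 kHz.
4.62 kHz > fs/2 = 4.13 kHz, folds to fs − 4.62 kHz = 3.64 kHz.
16.2 kHz mod fs = 7.94 kHz.
7.94 kHz > fs/2 = 4.13 kHz, folds to fs − 7.94 kHz = 0.32 kHz.
Distinct values: {0.32 kHz, 3.64 kHz} → 2.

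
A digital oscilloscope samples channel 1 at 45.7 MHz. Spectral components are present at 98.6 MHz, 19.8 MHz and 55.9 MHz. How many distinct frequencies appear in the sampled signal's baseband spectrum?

fs/2 = 22.85 MHz.
98.6 MHz mod fs = 7.2 MHz.
7.2 MHz ≤ fs/2 = 22.85 MHz, appears at 7.2 MHz.
19.8 MHz ≤ fs/2 = 22.85 MHz, passes unchanged.
55.9 MHz mod fs = 10.2 MHz.
10.2 MHz ≤ fs/2 = 22.85 MHz, appears at 10.2 MHz.
Distinct values: {7.2 MHz, 10.2 MHz, 19.8 MHz} → 3.

3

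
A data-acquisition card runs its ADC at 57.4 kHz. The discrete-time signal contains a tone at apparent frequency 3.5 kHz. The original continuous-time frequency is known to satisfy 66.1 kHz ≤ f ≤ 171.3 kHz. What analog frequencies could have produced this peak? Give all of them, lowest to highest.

111.3 kHz, 118.3 kHz, 168.7 kHz

Frequencies that alias to 3.5 kHz are k·fs ± 3.5 kHz for integer k ≥ 0.
k=0: 3.5 kHz.
k=1: 53.9 kHz, 60.9 kHz.
k=2: 111.3 kHz, 118.3 kHz.
k=3: 168.7 kHz, 175.7 kHz.
k=4: 226.1 kHz, 233.1 kHz.
Within [66.1 kHz, 171.3 kHz]: 111.3 kHz, 118.3 kHz, 168.7 kHz.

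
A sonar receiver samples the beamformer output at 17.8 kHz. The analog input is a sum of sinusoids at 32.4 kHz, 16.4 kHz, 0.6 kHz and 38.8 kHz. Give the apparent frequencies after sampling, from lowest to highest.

0.6 kHz, 1.4 kHz, 3.2 kHz

fs/2 = 8.9 kHz.
32.4 kHz mod fs = 14.6 kHz.
14.6 kHz > fs/2 = 8.9 kHz, folds to fs − 14.6 kHz = 3.2 kHz.
16.4 kHz > fs/2 = 8.9 kHz, folds to fs − 16.4 kHz = 1.4 kHz.
0.6 kHz ≤ fs/2 = 8.9 kHz, passes unchanged.
38.8 kHz mod fs = 3.2 kHz.
3.2 kHz ≤ fs/2 = 8.9 kHz, appears at 3.2 kHz.
Distinct values: {0.6 kHz, 1.4 kHz, 3.2 kHz}.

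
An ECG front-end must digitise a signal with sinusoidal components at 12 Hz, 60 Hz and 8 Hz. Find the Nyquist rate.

Highest-frequency component: 60 Hz.
Nyquist rate = 2 × 60 Hz = 120 Hz.

120 Hz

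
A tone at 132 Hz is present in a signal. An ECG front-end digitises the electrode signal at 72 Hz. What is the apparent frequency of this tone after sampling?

12 Hz

132 Hz mod fs = 60 Hz.
60 Hz > fs/2 = 36 Hz, folds to fs − 60 Hz = 12 Hz.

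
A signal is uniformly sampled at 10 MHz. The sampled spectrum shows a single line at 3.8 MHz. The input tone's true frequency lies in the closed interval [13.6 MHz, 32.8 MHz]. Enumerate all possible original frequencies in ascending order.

Frequencies that alias to 3.8 MHz are k·fs ± 3.8 MHz for integer k ≥ 0.
k=0: 3.8 MHz.
k=1: 6.2 MHz, 13.8 MHz.
k=2: 16.2 MHz, 23.8 MHz.
k=3: 26.2 MHz, 33.8 MHz.
k=4: 36.2 MHz, 43.8 MHz.
Within [13.6 MHz, 32.8 MHz]: 13.8 MHz, 16.2 MHz, 23.8 MHz, 26.2 MHz.

13.8 MHz, 16.2 MHz, 23.8 MHz, 26.2 MHz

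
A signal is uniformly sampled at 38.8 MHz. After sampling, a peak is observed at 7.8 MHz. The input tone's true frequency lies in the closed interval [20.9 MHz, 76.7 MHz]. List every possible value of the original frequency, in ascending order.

31 MHz, 46.6 MHz, 69.8 MHz

Frequencies that alias to 7.8 MHz are k·fs ± 7.8 MHz for integer k ≥ 0.
k=0: 7.8 MHz.
k=1: 31 MHz, 46.6 MHz.
k=2: 69.8 MHz, 85.4 MHz.
k=3: 108.6 MHz, 124.2 MHz.
Within [20.9 MHz, 76.7 MHz]: 31 MHz, 46.6 MHz, 69.8 MHz.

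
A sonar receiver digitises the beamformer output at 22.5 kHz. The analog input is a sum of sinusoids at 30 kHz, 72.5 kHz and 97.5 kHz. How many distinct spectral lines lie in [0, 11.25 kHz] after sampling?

fs/2 = 11.25 kHz.
30 kHz mod fs = 7.5 kHz.
7.5 kHz ≤ fs/2 = 11.25 kHz, appears at 7.5 kHz.
72.5 kHz mod fs = 5 kHz.
5 kHz ≤ fs/2 = 11.25 kHz, appears at 5 kHz.
97.5 kHz mod fs = 7.5 kHz.
7.5 kHz ≤ fs/2 = 11.25 kHz, appears at 7.5 kHz.
Distinct values: {5 kHz, 7.5 kHz} → 2.

2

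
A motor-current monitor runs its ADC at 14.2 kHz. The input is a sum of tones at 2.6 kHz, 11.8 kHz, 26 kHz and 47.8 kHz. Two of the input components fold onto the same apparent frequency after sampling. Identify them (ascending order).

fs/2 = 7.1 kHz.
2.6 kHz ≤ fs/2 = 7.1 kHz, passes unchanged.
11.8 kHz > fs/2 = 7.1 kHz, folds to fs − 11.8 kHz = 2.4 kHz.
26 kHz mod fs = 11.8 kHz.
11.8 kHz > fs/2 = 7.1 kHz, folds to fs − 11.8 kHz = 2.4 kHz.
47.8 kHz mod fs = 5.2 kHz.
5.2 kHz ≤ fs/2 = 7.1 kHz, appears at 5.2 kHz.
11.8 kHz and 26 kHz both map to 2.4 kHz.

11.8 kHz, 26 kHz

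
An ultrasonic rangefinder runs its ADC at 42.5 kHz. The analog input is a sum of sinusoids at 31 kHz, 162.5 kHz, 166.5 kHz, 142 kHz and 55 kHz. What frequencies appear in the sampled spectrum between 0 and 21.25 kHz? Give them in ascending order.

fs/2 = 21.25 kHz.
31 kHz > fs/2 = 21.25 kHz, folds to fs − 31 kHz = 11.5 kHz.
162.5 kHz mod fs = 35 kHz.
35 kHz > fs/2 = 21.25 kHz, folds to fs − 35 kHz = 7.5 kHz.
166.5 kHz mod fs = 39 kHz.
39 kHz > fs/2 = 21.25 kHz, folds to fs − 39 kHz = 3.5 kHz.
142 kHz mod fs = 14.5 kHz.
14.5 kHz ≤ fs/2 = 21.25 kHz, appears at 14.5 kHz.
55 kHz mod fs = 12.5 kHz.
12.5 kHz ≤ fs/2 = 21.25 kHz, appears at 12.5 kHz.
Distinct values: {3.5 kHz, 7.5 kHz, 11.5 kHz, 12.5 kHz, 14.5 kHz}.

3.5 kHz, 7.5 kHz, 11.5 kHz, 12.5 kHz, 14.5 kHz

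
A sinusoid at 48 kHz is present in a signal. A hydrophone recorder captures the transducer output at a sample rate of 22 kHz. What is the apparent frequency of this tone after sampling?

48 kHz mod fs = 4 kHz.
4 kHz ≤ fs/2 = 11 kHz, appears at 4 kHz.

4 kHz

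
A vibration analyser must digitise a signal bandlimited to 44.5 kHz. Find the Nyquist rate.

Nyquist rate = 2 × 44.5 kHz = 89 kHz.

89 kHz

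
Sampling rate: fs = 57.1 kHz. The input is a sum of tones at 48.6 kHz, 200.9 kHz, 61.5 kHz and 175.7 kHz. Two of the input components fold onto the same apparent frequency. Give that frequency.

4.4 kHz

fs/2 = 28.55 kHz.
48.6 kHz > fs/2 = 28.55 kHz, folds to fs − 48.6 kHz = 8.5 kHz.
200.9 kHz mod fs = 29.6 kHz.
29.6 kHz > fs/2 = 28.55 kHz, folds to fs − 29.6 kHz = 27.5 kHz.
61.5 kHz mod fs = 4.4 kHz.
4.4 kHz ≤ fs/2 = 28.55 kHz, appears at 4.4 kHz.
175.7 kHz mod fs = 4.4 kHz.
4.4 kHz ≤ fs/2 = 28.55 kHz, appears at 4.4 kHz.
61.5 kHz and 175.7 kHz both map to 4.4 kHz.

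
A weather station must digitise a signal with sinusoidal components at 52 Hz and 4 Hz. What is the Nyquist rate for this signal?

104 Hz

Highest-frequency component: 52 Hz.
Nyquist rate = 2 × 52 Hz = 104 Hz.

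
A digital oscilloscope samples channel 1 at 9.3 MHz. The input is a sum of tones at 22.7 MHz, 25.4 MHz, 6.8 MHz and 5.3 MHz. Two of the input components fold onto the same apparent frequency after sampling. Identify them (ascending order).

fs/2 = 4.65 MHz.
22.7 MHz mod fs = 4.1 MHz.
4.1 MHz ≤ fs/2 = 4.65 MHz, appears at 4.1 MHz.
25.4 MHz mod fs = 6.8 MHz.
6.8 MHz > fs/2 = 4.65 MHz, folds to fs − 6.8 MHz = 2.5 MHz.
6.8 MHz > fs/2 = 4.65 MHz, folds to fs − 6.8 MHz = 2.5 MHz.
5.3 MHz > fs/2 = 4.65 MHz, folds to fs − 5.3 MHz = 4 MHz.
6.8 MHz and 25.4 MHz both map to 2.5 MHz.

6.8 MHz, 25.4 MHz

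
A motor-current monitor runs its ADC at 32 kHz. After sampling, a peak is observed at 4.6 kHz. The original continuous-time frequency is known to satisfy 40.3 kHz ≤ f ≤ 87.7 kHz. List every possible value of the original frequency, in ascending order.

59.4 kHz, 68.6 kHz

Frequencies that alias to 4.6 kHz are k·fs ± 4.6 kHz for integer k ≥ 0.
k=0: 4.6 kHz.
k=1: 27.4 kHz, 36.6 kHz.
k=2: 59.4 kHz, 68.6 kHz.
k=3: 91.4 kHz, 100.6 kHz.
Within [40.3 kHz, 87.7 kHz]: 59.4 kHz, 68.6 kHz.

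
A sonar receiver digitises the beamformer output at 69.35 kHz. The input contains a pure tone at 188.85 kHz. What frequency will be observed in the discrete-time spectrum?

19.2 kHz

188.85 kHz mod fs = 50.15 kHz.
50.15 kHz > fs/2 = 34.675 kHz, folds to fs − 50.15 kHz = 19.2 kHz.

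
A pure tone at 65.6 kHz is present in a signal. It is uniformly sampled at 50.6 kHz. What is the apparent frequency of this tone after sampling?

15 kHz

65.6 kHz mod fs = 15 kHz.
15 kHz ≤ fs/2 = 25.3 kHz, appears at 15 kHz.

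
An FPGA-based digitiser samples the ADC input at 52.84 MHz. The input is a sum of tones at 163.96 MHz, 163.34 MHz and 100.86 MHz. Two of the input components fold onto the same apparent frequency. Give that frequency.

fs/2 = 26.42 MHz.
163.96 MHz mod fs = 5.44 MHz.
5.44 MHz ≤ fs/2 = 26.42 MHz, appears at 5.44 MHz.
163.34 MHz mod fs = 4.82 MHz.
4.82 MHz ≤ fs/2 = 26.42 MHz, appears at 4.82 MHz.
100.86 MHz mod fs = 48.02 MHz.
48.02 MHz > fs/2 = 26.42 MHz, folds to fs − 48.02 MHz = 4.82 MHz.
100.86 MHz and 163.34 MHz both map to 4.82 MHz.

4.82 MHz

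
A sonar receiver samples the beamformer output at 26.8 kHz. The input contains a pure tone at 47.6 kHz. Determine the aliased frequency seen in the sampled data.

47.6 kHz mod fs = 20.8 kHz.
20.8 kHz > fs/2 = 13.4 kHz, folds to fs − 20.8 kHz = 6 kHz.

6 kHz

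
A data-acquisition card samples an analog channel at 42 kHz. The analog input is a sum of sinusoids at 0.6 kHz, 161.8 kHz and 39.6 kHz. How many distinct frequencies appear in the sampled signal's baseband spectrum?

3

fs/2 = 21 kHz.
0.6 kHz ≤ fs/2 = 21 kHz, passes unchanged.
161.8 kHz mod fs = 35.8 kHz.
35.8 kHz > fs/2 = 21 kHz, folds to fs − 35.8 kHz = 6.2 kHz.
39.6 kHz > fs/2 = 21 kHz, folds to fs − 39.6 kHz = 2.4 kHz.
Distinct values: {0.6 kHz, 2.4 kHz, 6.2 kHz} → 3.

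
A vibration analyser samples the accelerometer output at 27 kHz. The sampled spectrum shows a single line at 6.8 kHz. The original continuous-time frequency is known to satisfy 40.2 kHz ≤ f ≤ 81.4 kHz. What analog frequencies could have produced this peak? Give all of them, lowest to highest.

Frequencies that alias to 6.8 kHz are k·fs ± 6.8 kHz for integer k ≥ 0.
k=0: 6.8 kHz.
k=1: 20.2 kHz, 33.8 kHz.
k=2: 47.2 kHz, 60.8 kHz.
k=3: 74.2 kHz, 87.8 kHz.
k=4: 101.2 kHz, 114.8 kHz.
Within [40.2 kHz, 81.4 kHz]: 47.2 kHz, 60.8 kHz, 74.2 kHz.

47.2 kHz, 60.8 kHz, 74.2 kHz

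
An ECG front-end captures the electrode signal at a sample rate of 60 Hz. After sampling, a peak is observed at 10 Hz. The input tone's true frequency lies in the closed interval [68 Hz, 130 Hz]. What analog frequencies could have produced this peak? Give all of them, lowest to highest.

70 Hz, 110 Hz, 130 Hz

Frequencies that alias to 10 Hz are k·fs ± 10 Hz for integer k ≥ 0.
k=0: 10 Hz.
k=1: 50 Hz, 70 Hz.
k=2: 110 Hz, 130 Hz.
k=3: 170 Hz, 190 Hz.
Within [68 Hz, 130 Hz]: 70 Hz, 110 Hz, 130 Hz.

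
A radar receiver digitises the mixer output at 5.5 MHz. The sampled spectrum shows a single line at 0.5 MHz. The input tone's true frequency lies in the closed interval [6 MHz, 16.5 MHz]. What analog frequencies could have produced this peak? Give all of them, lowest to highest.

Frequencies that alias to 0.5 MHz are k·fs ± 0.5 MHz for integer k ≥ 0.
k=0: 0.5 MHz.
k=1: 5 MHz, 6 MHz.
k=2: 10.5 MHz, 11.5 MHz.
k=3: 16 MHz, 17 MHz.
k=4: 21.5 MHz, 22.5 MHz.
Within [6 MHz, 16.5 MHz]: 6 MHz, 10.5 MHz, 11.5 MHz, 16 MHz.

6 MHz, 10.5 MHz, 11.5 MHz, 16 MHz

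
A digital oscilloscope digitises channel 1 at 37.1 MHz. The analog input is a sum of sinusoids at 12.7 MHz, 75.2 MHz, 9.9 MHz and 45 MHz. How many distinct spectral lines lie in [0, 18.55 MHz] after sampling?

4

fs/2 = 18.55 MHz.
12.7 MHz ≤ fs/2 = 18.55 MHz, passes unchanged.
75.2 MHz mod fs = 1 MHz.
1 MHz ≤ fs/2 = 18.55 MHz, appears at 1 MHz.
9.9 MHz ≤ fs/2 = 18.55 MHz, passes unchanged.
45 MHz mod fs = 7.9 MHz.
7.9 MHz ≤ fs/2 = 18.55 MHz, appears at 7.9 MHz.
Distinct values: {1 MHz, 7.9 MHz, 9.9 MHz, 12.7 MHz} → 4.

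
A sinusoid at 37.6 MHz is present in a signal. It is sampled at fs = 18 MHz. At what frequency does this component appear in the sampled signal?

37.6 MHz mod fs = 1.6 MHz.
1.6 MHz ≤ fs/2 = 9 MHz, appears at 1.6 MHz.

1.6 MHz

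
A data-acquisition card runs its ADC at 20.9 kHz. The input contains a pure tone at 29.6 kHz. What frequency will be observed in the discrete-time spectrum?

29.6 kHz mod fs = 8.7 kHz.
8.7 kHz ≤ fs/2 = 10.45 kHz, appears at 8.7 kHz.

8.7 kHz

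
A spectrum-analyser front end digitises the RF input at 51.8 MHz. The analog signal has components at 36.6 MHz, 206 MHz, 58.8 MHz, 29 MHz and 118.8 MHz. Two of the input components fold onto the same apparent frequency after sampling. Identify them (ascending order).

fs/2 = 25.9 MHz.
36.6 MHz > fs/2 = 25.9 MHz, folds to fs − 36.6 MHz = 15.2 MHz.
206 MHz mod fs = 50.6 MHz.
50.6 MHz > fs/2 = 25.9 MHz, folds to fs − 50.6 MHz = 1.2 MHz.
58.8 MHz mod fs = 7 MHz.
7 MHz ≤ fs/2 = 25.9 MHz, appears at 7 MHz.
29 MHz > fs/2 = 25.9 MHz, folds to fs − 29 MHz = 22.8 MHz.
118.8 MHz mod fs = 15.2 MHz.
15.2 MHz ≤ fs/2 = 25.9 MHz, appears at 15.2 MHz.
36.6 MHz and 118.8 MHz both map to 15.2 MHz.

36.6 MHz, 118.8 MHz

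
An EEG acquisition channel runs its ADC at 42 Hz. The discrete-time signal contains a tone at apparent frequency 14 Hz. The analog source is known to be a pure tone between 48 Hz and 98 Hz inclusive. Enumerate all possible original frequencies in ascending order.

56 Hz, 70 Hz, 98 Hz

Frequencies that alias to 14 Hz are k·fs ± 14 Hz for integer k ≥ 0.
k=0: 14 Hz.
k=1: 28 Hz, 56 Hz.
k=2: 70 Hz, 98 Hz.
k=3: 112 Hz, 140 Hz.
Within [48 Hz, 98 Hz]: 56 Hz, 70 Hz, 98 Hz.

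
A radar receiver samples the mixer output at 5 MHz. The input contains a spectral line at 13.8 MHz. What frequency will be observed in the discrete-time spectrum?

1.2 MHz

13.8 MHz mod fs = 3.8 MHz.
3.8 MHz > fs/2 = 2.5 MHz, folds to fs − 3.8 MHz = 1.2 MHz.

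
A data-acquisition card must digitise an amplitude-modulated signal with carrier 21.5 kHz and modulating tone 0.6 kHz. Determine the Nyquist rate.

44.2 kHz

AM sidebands sit at fc ± fm = 20.9 kHz and 22.1 kHz.
Highest-frequency component: 22.1 kHz.
Nyquist rate = 2 × 22.1 kHz = 44.2 kHz.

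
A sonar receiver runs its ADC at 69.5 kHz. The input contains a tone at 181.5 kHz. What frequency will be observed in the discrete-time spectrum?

27 kHz

181.5 kHz mod fs = 42.5 kHz.
42.5 kHz > fs/2 = 34.75 kHz, folds to fs − 42.5 kHz = 27 kHz.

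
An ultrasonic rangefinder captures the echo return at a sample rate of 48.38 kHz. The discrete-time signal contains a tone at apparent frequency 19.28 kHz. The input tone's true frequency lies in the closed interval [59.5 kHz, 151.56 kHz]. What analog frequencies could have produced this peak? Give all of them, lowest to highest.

67.66 kHz, 77.48 kHz, 116.04 kHz, 125.86 kHz

Frequencies that alias to 19.28 kHz are k·fs ± 19.28 kHz for integer k ≥ 0.
k=0: 19.28 kHz.
k=1: 29.1 kHz, 67.66 kHz.
k=2: 77.48 kHz, 116.04 kHz.
k=3: 125.86 kHz, 164.42 kHz.
k=4: 174.24 kHz, 212.8 kHz.
Within [59.5 kHz, 151.56 kHz]: 67.66 kHz, 77.48 kHz, 116.04 kHz, 125.86 kHz.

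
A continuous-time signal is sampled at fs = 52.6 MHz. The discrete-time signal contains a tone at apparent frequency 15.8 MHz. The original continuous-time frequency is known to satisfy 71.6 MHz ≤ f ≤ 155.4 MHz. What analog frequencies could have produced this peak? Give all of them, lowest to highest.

89.4 MHz, 121 MHz, 142 MHz

Frequencies that alias to 15.8 MHz are k·fs ± 15.8 MHz for integer k ≥ 0.
k=0: 15.8 MHz.
k=1: 36.8 MHz, 68.4 MHz.
k=2: 89.4 MHz, 121 MHz.
k=3: 142 MHz, 173.6 MHz.
k=4: 194.6 MHz, 226.2 MHz.
Within [71.6 MHz, 155.4 MHz]: 89.4 MHz, 121 MHz, 142 MHz.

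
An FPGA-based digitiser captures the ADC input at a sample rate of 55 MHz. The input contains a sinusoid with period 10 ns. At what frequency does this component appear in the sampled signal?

10 MHz

T = 10 ns → f = 1/T = 100 MHz.
100 MHz mod fs = 45 MHz.
45 MHz > fs/2 = 27.5 MHz, folds to fs − 45 MHz = 10 MHz.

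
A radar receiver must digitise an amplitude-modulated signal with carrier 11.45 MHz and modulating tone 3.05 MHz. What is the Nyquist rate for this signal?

AM sidebands sit at fc ± fm = 8.4 MHz and 14.5 MHz.
Highest-frequency component: 14.5 MHz.
Nyquist rate = 2 × 14.5 MHz = 29 MHz.

29 MHz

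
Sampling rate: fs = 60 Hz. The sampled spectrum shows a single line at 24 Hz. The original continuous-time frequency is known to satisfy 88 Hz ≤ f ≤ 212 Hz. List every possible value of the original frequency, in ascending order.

Frequencies that alias to 24 Hz are k·fs ± 24 Hz for integer k ≥ 0.
k=0: 24 Hz.
k=1: 36 Hz, 84 Hz.
k=2: 96 Hz, 144 Hz.
k=3: 156 Hz, 204 Hz.
k=4: 216 Hz, 264 Hz.
Within [88 Hz, 212 Hz]: 96 Hz, 144 Hz, 156 Hz, 204 Hz.

96 Hz, 144 Hz, 156 Hz, 204 Hz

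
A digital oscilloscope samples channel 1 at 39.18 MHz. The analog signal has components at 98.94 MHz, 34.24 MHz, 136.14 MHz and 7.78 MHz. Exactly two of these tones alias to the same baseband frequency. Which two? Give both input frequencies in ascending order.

98.94 MHz, 136.14 MHz

fs/2 = 19.59 MHz.
98.94 MHz mod fs = 20.58 MHz.
20.58 MHz > fs/2 = 19.59 MHz, folds to fs − 20.58 MHz = 18.6 MHz.
34.24 MHz > fs/2 = 19.59 MHz, folds to fs − 34.24 MHz = 4.94 MHz.
136.14 MHz mod fs = 18.6 MHz.
18.6 MHz ≤ fs/2 = 19.59 MHz, appears at 18.6 MHz.
7.78 MHz ≤ fs/2 = 19.59 MHz, passes unchanged.
98.94 MHz and 136.14 MHz both map to 18.6 MHz.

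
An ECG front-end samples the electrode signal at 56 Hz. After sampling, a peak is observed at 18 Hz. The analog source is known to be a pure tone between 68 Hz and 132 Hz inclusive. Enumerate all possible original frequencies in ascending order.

Frequencies that alias to 18 Hz are k·fs ± 18 Hz for integer k ≥ 0.
k=0: 18 Hz.
k=1: 38 Hz, 74 Hz.
k=2: 94 Hz, 130 Hz.
k=3: 150 Hz, 186 Hz.
Within [68 Hz, 132 Hz]: 74 Hz, 94 Hz, 130 Hz.

74 Hz, 94 Hz, 130 Hz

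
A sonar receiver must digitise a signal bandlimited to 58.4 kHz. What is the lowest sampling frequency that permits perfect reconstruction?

Nyquist rate = 2 × 58.4 kHz = 116.8 kHz.

116.8 kHz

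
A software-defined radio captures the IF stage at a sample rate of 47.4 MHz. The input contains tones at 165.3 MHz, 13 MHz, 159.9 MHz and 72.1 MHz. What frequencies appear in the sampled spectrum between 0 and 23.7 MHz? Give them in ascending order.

13 MHz, 17.7 MHz, 22.7 MHz, 23.1 MHz

fs/2 = 23.7 MHz.
165.3 MHz mod fs = 23.1 MHz.
23.1 MHz ≤ fs/2 = 23.7 MHz, appears at 23.1 MHz.
13 MHz ≤ fs/2 = 23.7 MHz, passes unchanged.
159.9 MHz mod fs = 17.7 MHz.
17.7 MHz ≤ fs/2 = 23.7 MHz, appears at 17.7 MHz.
72.1 MHz mod fs = 24.7 MHz.
24.7 MHz > fs/2 = 23.7 MHz, folds to fs − 24.7 MHz = 22.7 MHz.
Distinct values: {13 MHz, 17.7 MHz, 22.7 MHz, 23.1 MHz}.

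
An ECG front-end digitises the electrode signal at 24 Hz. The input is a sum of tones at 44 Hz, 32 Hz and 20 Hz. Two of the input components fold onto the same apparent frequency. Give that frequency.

4 Hz

fs/2 = 12 Hz.
44 Hz mod fs = 20 Hz.
20 Hz > fs/2 = 12 Hz, folds to fs − 20 Hz = 4 Hz.
32 Hz mod fs = 8 Hz.
8 Hz ≤ fs/2 = 12 Hz, appears at 8 Hz.
20 Hz > fs/2 = 12 Hz, folds to fs − 20 Hz = 4 Hz.
20 Hz and 44 Hz both map to 4 Hz.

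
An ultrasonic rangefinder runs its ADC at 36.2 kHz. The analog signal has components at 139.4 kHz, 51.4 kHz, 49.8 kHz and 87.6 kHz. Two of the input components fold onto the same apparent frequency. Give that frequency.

fs/2 = 18.1 kHz.
139.4 kHz mod fs = 30.8 kHz.
30.8 kHz > fs/2 = 18.1 kHz, folds to fs − 30.8 kHz = 5.4 kHz.
51.4 kHz mod fs = 15.2 kHz.
15.2 kHz ≤ fs/2 = 18.1 kHz, appears at 15.2 kHz.
49.8 kHz mod fs = 13.6 kHz.
13.6 kHz ≤ fs/2 = 18.1 kHz, appears at 13.6 kHz.
87.6 kHz mod fs = 15.2 kHz.
15.2 kHz ≤ fs/2 = 18.1 kHz, appears at 15.2 kHz.
51.4 kHz and 87.6 kHz both map to 15.2 kHz.

15.2 kHz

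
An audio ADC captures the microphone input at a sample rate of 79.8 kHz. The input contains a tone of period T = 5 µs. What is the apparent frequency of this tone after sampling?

39.4 kHz

T = 5 µs → f = 1/T = 200 kHz.
200 kHz mod fs = 40.4 kHz.
40.4 kHz > fs/2 = 39.9 kHz, folds to fs − 40.4 kHz = 39.4 kHz.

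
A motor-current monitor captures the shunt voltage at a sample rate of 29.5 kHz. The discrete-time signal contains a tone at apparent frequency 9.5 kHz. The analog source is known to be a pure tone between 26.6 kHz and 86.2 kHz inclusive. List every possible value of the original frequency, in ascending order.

39 kHz, 49.5 kHz, 68.5 kHz, 79 kHz

Frequencies that alias to 9.5 kHz are k·fs ± 9.5 kHz for integer k ≥ 0.
k=0: 9.5 kHz.
k=1: 20 kHz, 39 kHz.
k=2: 49.5 kHz, 68.5 kHz.
k=3: 79 kHz, 98 kHz.
k=4: 108.5 kHz, 127.5 kHz.
Within [26.6 kHz, 86.2 kHz]: 39 kHz, 49.5 kHz, 68.5 kHz, 79 kHz.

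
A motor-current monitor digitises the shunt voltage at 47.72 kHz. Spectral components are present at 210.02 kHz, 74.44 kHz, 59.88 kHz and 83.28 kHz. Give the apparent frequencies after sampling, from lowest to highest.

12.16 kHz, 19.14 kHz, 21 kHz

fs/2 = 23.86 kHz.
210.02 kHz mod fs = 19.14 kHz.
19.14 kHz ≤ fs/2 = 23.86 kHz, appears at 19.14 kHz.
74.44 kHz mod fs = 26.72 kHz.
26.72 kHz > fs/2 = 23.86 kHz, folds to fs − 26.72 kHz = 21 kHz.
59.88 kHz mod fs = 12.16 kHz.
12.16 kHz ≤ fs/2 = 23.86 kHz, appears at 12.16 kHz.
83.28 kHz mod fs = 35.56 kHz.
35.56 kHz > fs/2 = 23.86 kHz, folds to fs − 35.56 kHz = 12.16 kHz.
Distinct values: {12.16 kHz, 19.14 kHz, 21 kHz}.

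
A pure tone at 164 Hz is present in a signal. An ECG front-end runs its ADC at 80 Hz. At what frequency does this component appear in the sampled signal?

164 Hz mod fs = 4 Hz.
4 Hz ≤ fs/2 = 40 Hz, appears at 4 Hz.

4 Hz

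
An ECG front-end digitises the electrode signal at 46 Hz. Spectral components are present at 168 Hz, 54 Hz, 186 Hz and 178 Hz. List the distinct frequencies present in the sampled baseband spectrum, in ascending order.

2 Hz, 6 Hz, 8 Hz, 16 Hz

fs/2 = 23 Hz.
168 Hz mod fs = 30 Hz.
30 Hz > fs/2 = 23 Hz, folds to fs − 30 Hz = 16 Hz.
54 Hz mod fs = 8 Hz.
8 Hz ≤ fs/2 = 23 Hz, appears at 8 Hz.
186 Hz mod fs = 2 Hz.
2 Hz ≤ fs/2 = 23 Hz, appears at 2 Hz.
178 Hz mod fs = 40 Hz.
40 Hz > fs/2 = 23 Hz, folds to fs − 40 Hz = 6 Hz.
Distinct values: {2 Hz, 6 Hz, 8 Hz, 16 Hz}.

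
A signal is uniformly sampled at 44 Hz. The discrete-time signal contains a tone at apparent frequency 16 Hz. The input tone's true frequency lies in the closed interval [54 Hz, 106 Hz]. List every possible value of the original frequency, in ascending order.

Frequencies that alias to 16 Hz are k·fs ± 16 Hz for integer k ≥ 0.
k=0: 16 Hz.
k=1: 28 Hz, 60 Hz.
k=2: 72 Hz, 104 Hz.
k=3: 116 Hz, 148 Hz.
Within [54 Hz, 106 Hz]: 60 Hz, 72 Hz, 104 Hz.

60 Hz, 72 Hz, 104 Hz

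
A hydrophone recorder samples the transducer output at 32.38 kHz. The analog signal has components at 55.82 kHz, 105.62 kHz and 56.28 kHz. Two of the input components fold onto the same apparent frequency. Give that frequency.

fs/2 = 16.19 kHz.
55.82 kHz mod fs = 23.44 kHz.
23.44 kHz > fs/2 = 16.19 kHz, folds to fs − 23.44 kHz = 8.94 kHz.
105.62 kHz mod fs = 8.48 kHz.
8.48 kHz ≤ fs/2 = 16.19 kHz, appears at 8.48 kHz.
56.28 kHz mod fs = 23.9 kHz.
23.9 kHz > fs/2 = 16.19 kHz, folds to fs − 23.9 kHz = 8.48 kHz.
56.28 kHz and 105.62 kHz both map to 8.48 kHz.

8.48 kHz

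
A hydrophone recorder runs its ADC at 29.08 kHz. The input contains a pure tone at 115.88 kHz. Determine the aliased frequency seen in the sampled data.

115.88 kHz mod fs = 28.64 kHz.
28.64 kHz > fs/2 = 14.54 kHz, folds to fs − 28.64 kHz = 0.44 kHz.

0.44 kHz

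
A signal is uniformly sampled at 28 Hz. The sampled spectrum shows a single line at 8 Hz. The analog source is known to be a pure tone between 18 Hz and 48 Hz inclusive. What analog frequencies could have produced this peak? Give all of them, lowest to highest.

20 Hz, 36 Hz, 48 Hz

Frequencies that alias to 8 Hz are k·fs ± 8 Hz for integer k ≥ 0.
k=0: 8 Hz.
k=1: 20 Hz, 36 Hz.
k=2: 48 Hz, 64 Hz.
k=3: 76 Hz, 92 Hz.
Within [18 Hz, 48 Hz]: 20 Hz, 36 Hz, 48 Hz.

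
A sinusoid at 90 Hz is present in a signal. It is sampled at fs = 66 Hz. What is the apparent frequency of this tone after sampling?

90 Hz mod fs = 24 Hz.
24 Hz ≤ fs/2 = 33 Hz, appears at 24 Hz.

24 Hz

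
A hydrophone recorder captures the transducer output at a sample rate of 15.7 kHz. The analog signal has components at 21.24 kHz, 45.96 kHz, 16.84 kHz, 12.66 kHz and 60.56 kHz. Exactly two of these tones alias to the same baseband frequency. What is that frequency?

1.14 kHz

fs/2 = 7.85 kHz.
21.24 kHz mod fs = 5.54 kHz.
5.54 kHz ≤ fs/2 = 7.85 kHz, appears at 5.54 kHz.
45.96 kHz mod fs = 14.56 kHz.
14.56 kHz > fs/2 = 7.85 kHz, folds to fs − 14.56 kHz = 1.14 kHz.
16.84 kHz mod fs = 1.14 kHz.
1.14 kHz ≤ fs/2 = 7.85 kHz, appears at 1.14 kHz.
12.66 kHz > fs/2 = 7.85 kHz, folds to fs − 12.66 kHz = 3.04 kHz.
60.56 kHz mod fs = 13.46 kHz.
13.46 kHz > fs/2 = 7.85 kHz, folds to fs − 13.46 kHz = 2.24 kHz.
16.84 kHz and 45.96 kHz both map to 1.14 kHz.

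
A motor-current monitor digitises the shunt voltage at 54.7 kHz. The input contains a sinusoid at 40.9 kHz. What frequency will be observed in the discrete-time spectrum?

13.8 kHz

40.9 kHz > fs/2 = 27.35 kHz, folds to fs − 40.9 kHz = 13.8 kHz.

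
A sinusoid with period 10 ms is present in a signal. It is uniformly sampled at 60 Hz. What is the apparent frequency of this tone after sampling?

20 Hz

T = 10 ms → f = 1/T = 100 Hz.
100 Hz mod fs = 40 Hz.
40 Hz > fs/2 = 30 Hz, folds to fs − 40 Hz = 20 Hz.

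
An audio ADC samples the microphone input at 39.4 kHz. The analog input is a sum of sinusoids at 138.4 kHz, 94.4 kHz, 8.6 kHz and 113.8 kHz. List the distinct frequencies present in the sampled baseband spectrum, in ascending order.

fs/2 = 19.7 kHz.
138.4 kHz mod fs = 20.2 kHz.
20.2 kHz > fs/2 = 19.7 kHz, folds to fs − 20.2 kHz = 19.2 kHz.
94.4 kHz mod fs = 15.6 kHz.
15.6 kHz ≤ fs/2 = 19.7 kHz, appears at 15.6 kHz.
8.6 kHz ≤ fs/2 = 19.7 kHz, passes unchanged.
113.8 kHz mod fs = 35 kHz.
35 kHz > fs/2 = 19.7 kHz, folds to fs − 35 kHz = 4.4 kHz.
Distinct values: {4.4 kHz, 8.6 kHz, 15.6 kHz, 19.2 kHz}.

4.4 kHz, 8.6 kHz, 15.6 kHz, 19.2 kHz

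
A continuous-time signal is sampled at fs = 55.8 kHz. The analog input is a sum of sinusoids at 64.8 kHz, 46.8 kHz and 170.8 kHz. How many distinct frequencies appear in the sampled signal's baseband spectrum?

fs/2 = 27.9 kHz.
64.8 kHz mod fs = 9 kHz.
9 kHz ≤ fs/2 = 27.9 kHz, appears at 9 kHz.
46.8 kHz > fs/2 = 27.9 kHz, folds to fs − 46.8 kHz = 9 kHz.
170.8 kHz mod fs = 3.4 kHz.
3.4 kHz ≤ fs/2 = 27.9 kHz, appears at 3.4 kHz.
Distinct values: {3.4 kHz, 9 kHz} → 2.

2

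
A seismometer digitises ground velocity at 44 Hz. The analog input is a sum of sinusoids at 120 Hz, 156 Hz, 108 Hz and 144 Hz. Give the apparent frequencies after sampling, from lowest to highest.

fs/2 = 22 Hz.
120 Hz mod fs = 32 Hz.
32 Hz > fs/2 = 22 Hz, folds to fs − 32 Hz = 12 Hz.
156 Hz mod fs = 24 Hz.
24 Hz > fs/2 = 22 Hz, folds to fs − 24 Hz = 20 Hz.
108 Hz mod fs = 20 Hz.
20 Hz ≤ fs/2 = 22 Hz, appears at 20 Hz.
144 Hz mod fs = 12 Hz.
12 Hz ≤ fs/2 = 22 Hz, appears at 12 Hz.
Distinct values: {12 Hz, 20 Hz}.

12 Hz, 20 Hz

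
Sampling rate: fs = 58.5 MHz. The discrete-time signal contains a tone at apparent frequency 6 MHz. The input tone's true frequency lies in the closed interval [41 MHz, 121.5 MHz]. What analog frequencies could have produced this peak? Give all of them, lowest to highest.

Frequencies that alias to 6 MHz are k·fs ± 6 MHz for integer k ≥ 0.
k=0: 6 MHz.
k=1: 52.5 MHz, 64.5 MHz.
k=2: 111 MHz, 123 MHz.
k=3: 169.5 MHz, 181.5 MHz.
Within [41 MHz, 121.5 MHz]: 52.5 MHz, 64.5 MHz, 111 MHz.

52.5 MHz, 64.5 MHz, 111 MHz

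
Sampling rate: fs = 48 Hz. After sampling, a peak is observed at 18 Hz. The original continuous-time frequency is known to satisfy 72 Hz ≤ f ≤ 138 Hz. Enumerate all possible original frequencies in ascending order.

78 Hz, 114 Hz, 126 Hz

Frequencies that alias to 18 Hz are k·fs ± 18 Hz for integer k ≥ 0.
k=0: 18 Hz.
k=1: 30 Hz, 66 Hz.
k=2: 78 Hz, 114 Hz.
k=3: 126 Hz, 162 Hz.
k=4: 174 Hz, 210 Hz.
Within [72 Hz, 138 Hz]: 78 Hz, 114 Hz, 126 Hz.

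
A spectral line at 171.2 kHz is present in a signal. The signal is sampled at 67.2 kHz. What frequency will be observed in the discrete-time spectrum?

30.4 kHz

171.2 kHz mod fs = 36.8 kHz.
36.8 kHz > fs/2 = 33.6 kHz, folds to fs − 36.8 kHz = 30.4 kHz.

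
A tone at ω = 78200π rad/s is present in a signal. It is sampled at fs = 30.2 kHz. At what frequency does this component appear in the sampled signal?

8.9 kHz

ω = 78200π rad/s → f = ω/(2π) = 39100 Hz = 39.1 kHz.
39.1 kHz mod fs = 8.9 kHz.
8.9 kHz ≤ fs/2 = 15.1 kHz, appears at 8.9 kHz.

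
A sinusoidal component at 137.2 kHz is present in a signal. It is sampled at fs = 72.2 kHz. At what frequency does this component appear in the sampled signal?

137.2 kHz mod fs = 65 kHz.
65 kHz > fs/2 = 36.1 kHz, folds to fs − 65 kHz = 7.2 kHz.

7.2 kHz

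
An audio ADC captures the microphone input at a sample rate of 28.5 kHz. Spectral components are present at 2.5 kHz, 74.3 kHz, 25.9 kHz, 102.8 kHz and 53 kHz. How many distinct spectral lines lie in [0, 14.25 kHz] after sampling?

fs/2 = 14.25 kHz.
2.5 kHz ≤ fs/2 = 14.25 kHz, passes unchanged.
74.3 kHz mod fs = 17.3 kHz.
17.3 kHz > fs/2 = 14.25 kHz, folds to fs − 17.3 kHz = 11.2 kHz.
25.9 kHz > fs/2 = 14.25 kHz, folds to fs − 25.9 kHz = 2.6 kHz.
102.8 kHz mod fs = 17.3 kHz.
17.3 kHz > fs/2 = 14.25 kHz, folds to fs − 17.3 kHz = 11.2 kHz.
53 kHz mod fs = 24.5 kHz.
24.5 kHz > fs/2 = 14.25 kHz, folds to fs − 24.5 kHz = 4 kHz.
Distinct values: {2.5 kHz, 2.6 kHz, 4 kHz, 11.2 kHz} → 4.

4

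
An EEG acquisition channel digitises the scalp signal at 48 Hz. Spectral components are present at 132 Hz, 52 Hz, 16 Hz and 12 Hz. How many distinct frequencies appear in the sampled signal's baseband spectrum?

3

fs/2 = 24 Hz.
132 Hz mod fs = 36 Hz.
36 Hz > fs/2 = 24 Hz, folds to fs − 36 Hz = 12 Hz.
52 Hz mod fs = 4 Hz.
4 Hz ≤ fs/2 = 24 Hz, appears at 4 Hz.
16 Hz ≤ fs/2 = 24 Hz, passes unchanged.
12 Hz ≤ fs/2 = 24 Hz, passes unchanged.
Distinct values: {4 Hz, 12 Hz, 16 Hz} → 3.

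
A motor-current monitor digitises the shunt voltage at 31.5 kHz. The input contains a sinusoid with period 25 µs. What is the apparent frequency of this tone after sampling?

T = 25 µs → f = 1/T = 40 kHz.
40 kHz mod fs = 8.5 kHz.
8.5 kHz ≤ fs/2 = 15.75 kHz, appears at 8.5 kHz.

8.5 kHz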